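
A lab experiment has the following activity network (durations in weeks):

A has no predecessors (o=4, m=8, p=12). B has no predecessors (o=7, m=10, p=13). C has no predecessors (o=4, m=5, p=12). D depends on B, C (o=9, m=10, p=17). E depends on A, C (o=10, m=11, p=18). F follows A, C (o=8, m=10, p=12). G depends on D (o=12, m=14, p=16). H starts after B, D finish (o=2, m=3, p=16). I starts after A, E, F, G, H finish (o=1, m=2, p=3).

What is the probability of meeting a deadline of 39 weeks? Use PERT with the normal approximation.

0.863

te_A = (4 + 4·8 + 12)/6 = 48/6 = 8; σ²_A = ((12−4)/6)² = 1.778
te_B = (7 + 4·10 + 13)/6 = 60/6 = 10; σ²_B = ((13−7)/6)² = 1.000
te_C = (4 + 4·5 + 12)/6 = 36/6 = 6; σ²_C = ((12−4)/6)² = 1.778
te_D = (9 + 4·10 + 17)/6 = 66/6 = 11; σ²_D = ((17−9)/6)² = 1.778
te_E = (10 + 4·11 + 18)/6 = 72/6 = 12; σ²_E = ((18−10)/6)² = 1.778
te_F = (8 + 4·10 + 12)/6 = 60/6 = 10; σ²_F = ((12−8)/6)² = 0.444
te_G = (12 + 4·14 + 16)/6 = 84/6 = 14; σ²_G = ((16−12)/6)² = 0.444
te_H = (2 + 4·3 + 16)/6 = 30/6 = 5; σ²_H = ((16−2)/6)² = 5.444
te_I = (1 + 4·2 + 3)/6 = 12/6 = 2; σ²_I = ((3−1)/6)² = 0.111

Forward pass:
ES_A = 0; EF_A = 8
ES_B = 0; EF_B = 10
ES_C = 0; EF_C = 6
ES_D = max(EF_B=10, EF_C=6) = 10; EF_D = 10+11 = 21
ES_E = max(EF_A=8, EF_C=6) = 8; EF_E = 8+12 = 20
ES_F = max(EF_A=8, EF_C=6) = 8; EF_F = 8+10 = 18
ES_G = 21; EF_G = 21+14 = 35
ES_H = max(EF_B=10, EF_D=21) = 21; EF_H = 21+5 = 26
ES_I = max(EF_A=8, EF_E=20, EF_F=18, EF_G=35, EF_H=26) = 35; EF_I = 35+2 = 37
Expected project duration μ = 37 weeks. Critical path: B → D → G → I.

Variance along critical path = 1.000 + 1.778 + 0.444 + 0.111 = 3.333; σ = √3.333 = 1.826 weeks.
Z = (39 − 37) / 1.826 = 1.095
P(T ≤ 39) = Φ(1.095) ≈ 0.863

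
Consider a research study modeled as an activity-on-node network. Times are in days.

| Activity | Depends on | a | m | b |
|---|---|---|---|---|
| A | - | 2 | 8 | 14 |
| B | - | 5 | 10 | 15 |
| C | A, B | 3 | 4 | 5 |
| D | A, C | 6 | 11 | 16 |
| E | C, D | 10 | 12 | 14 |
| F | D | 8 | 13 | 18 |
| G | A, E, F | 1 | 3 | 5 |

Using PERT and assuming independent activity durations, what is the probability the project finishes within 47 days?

te_A = (2 + 4·8 + 14)/6 = 48/6 = 8; σ²_A = ((14−2)/6)² = 4.000
te_B = (5 + 4·10 + 15)/6 = 60/6 = 10; σ²_B = ((15−5)/6)² = 2.778
te_C = (3 + 4·4 + 5)/6 = 24/6 = 4; σ²_C = ((5−3)/6)² = 0.111
te_D = (6 + 4·11 + 16)/6 = 66/6 = 11; σ²_D = ((16−6)/6)² = 2.778
te_E = (10 + 4·12 + 14)/6 = 72/6 = 12; σ²_E = ((14−10)/6)² = 0.444
te_F = (8 + 4·13 + 18)/6 = 78/6 = 13; σ²_F = ((18−8)/6)² = 2.778
te_G = (1 + 4·3 + 5)/6 = 18/6 = 3; σ²_G = ((5−1)/6)² = 0.444

Forward pass:
ES_A = 0; EF_A = 8
ES_B = 0; EF_B = 10
ES_C = max(EF_A=8, EF_B=10) = 10; EF_C = 10+4 = 14
ES_D = max(EF_A=8, EF_C=14) = 14; EF_D = 14+11 = 25
ES_E = max(EF_C=14, EF_D=25) = 25; EF_E = 25+12 = 37
ES_F = 25; EF_F = 25+13 = 38
ES_G = max(EF_A=8, EF_E=37, EF_F=38) = 38; EF_G = 38+3 = 41
Expected project duration μ = 41 days. Critical path: B → C → D → F → G.

Variance along critical path = 2.778 + 0.111 + 2.778 + 2.778 + 0.444 = 8.889; σ = √8.889 = 2.981 days.
Z = (47 − 41) / 2.981 = 2.012
P(T ≤ 47) = Φ(2.012) ≈ 0.978

0.978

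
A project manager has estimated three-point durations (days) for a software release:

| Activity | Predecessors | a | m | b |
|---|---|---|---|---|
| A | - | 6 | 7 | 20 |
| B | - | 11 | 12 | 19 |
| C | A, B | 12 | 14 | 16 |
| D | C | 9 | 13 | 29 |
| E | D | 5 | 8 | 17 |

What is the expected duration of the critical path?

51 days

te_A = (6 + 4·7 + 20)/6 = 54/6 = 9
te_B = (11 + 4·12 + 19)/6 = 78/6 = 13
te_C = (12 + 4·14 + 16)/6 = 84/6 = 14
te_D = (9 + 4·13 + 29)/6 = 90/6 = 15
te_E = (5 + 4·8 + 17)/6 = 54/6 = 9

Forward pass:
ES_A = 0; EF_A = 9
ES_B = 0; EF_B = 13
ES_C = max(EF_A=9, EF_B=13) = 13; EF_C = 13+14 = 27
ES_D = 27; EF_D = 27+15 = 42
ES_E = 42; EF_E = 42+9 = 51
Expected project duration μ = 51 days. Critical path: B → C → D → E.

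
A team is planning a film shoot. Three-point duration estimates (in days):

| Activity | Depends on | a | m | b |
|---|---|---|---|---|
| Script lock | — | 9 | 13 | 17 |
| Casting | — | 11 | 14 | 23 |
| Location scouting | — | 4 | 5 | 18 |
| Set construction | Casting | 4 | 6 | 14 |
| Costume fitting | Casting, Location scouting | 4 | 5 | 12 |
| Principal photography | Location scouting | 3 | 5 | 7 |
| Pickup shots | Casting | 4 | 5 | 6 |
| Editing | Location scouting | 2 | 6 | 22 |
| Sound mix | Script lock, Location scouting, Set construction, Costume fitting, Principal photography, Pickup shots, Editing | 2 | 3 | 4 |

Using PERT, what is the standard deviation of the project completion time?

te_Script lock = (9 + 4·13 + 17)/6 = 78/6 = 13; σ²_Script lock = ((17−9)/6)² = 1.778
te_Casting = (11 + 4·14 + 23)/6 = 90/6 = 15; σ²_Casting = ((23−11)/6)² = 4.000
te_Location scouting = (4 + 4·5 + 18)/6 = 42/6 = 7; σ²_Location scouting = ((18−4)/6)² = 5.444
te_Set construction = (4 + 4·6 + 14)/6 = 42/6 = 7; σ²_Set construction = ((14−4)/6)² = 2.778
te_Costume fitting = (4 + 4·5 + 12)/6 = 36/6 = 6; σ²_Costume fitting = ((12−4)/6)² = 1.778
te_Principal photography = (3 + 4·5 + 7)/6 = 30/6 = 5; σ²_Principal photography = ((7−3)/6)² = 0.444
te_Pickup shots = (4 + 4·5 + 6)/6 = 30/6 = 5; σ²_Pickup shots = ((6−4)/6)² = 0.111
te_Editing = (2 + 4·6 + 22)/6 = 48/6 = 8; σ²_Editing = ((22−2)/6)² = 11.111
te_Sound mix = (2 + 4·3 + 4)/6 = 18/6 = 3; σ²_Sound mix = ((4−2)/6)² = 0.111

Forward pass:
ES_Script lock = 0; EF_Script lock = 13
ES_Casting = 0; EF_Casting = 15
ES_Location scouting = 0; EF_Location scouting = 7
ES_Set construction = 15; EF_Set construction = 15+7 = 22
ES_Costume fitting = max(EF_Casting=15, EF_Location scouting=7) = 15; EF_Costume fitting = 15+6 = 21
ES_Principal photography = 7; EF_Principal photography = 7+5 = 12
ES_Pickup shots = 15; EF_Pickup shots = 15+5 = 20
ES_Editing = 7; EF_Editing = 7+8 = 15
ES_Sound mix = max(EF_Script lock=13, EF_Location scouting=7, EF_Set construction=22, EF_Costume fitting=21, EF_Principal photography=12, EF_Pickup shots=20, EF_Editing=15) = 22; EF_Sound mix = 22+3 = 25
Expected project duration μ = 25 days. Critical path: Casting → Set construction → Sound mix.

Variance along critical path = 4.000 + 2.778 + 0.111 = 6.889
σ = √6.889 = 2.625 days

2.62 days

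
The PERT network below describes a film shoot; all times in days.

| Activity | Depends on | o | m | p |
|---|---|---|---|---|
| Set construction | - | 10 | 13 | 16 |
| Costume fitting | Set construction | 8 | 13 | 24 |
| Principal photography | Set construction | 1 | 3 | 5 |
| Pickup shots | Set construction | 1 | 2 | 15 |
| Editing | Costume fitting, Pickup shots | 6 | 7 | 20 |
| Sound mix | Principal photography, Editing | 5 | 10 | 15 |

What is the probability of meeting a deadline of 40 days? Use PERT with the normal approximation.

te_Set construction = (10 + 4·13 + 16)/6 = 78/6 = 13; σ²_Set construction = ((16−10)/6)² = 1.000
te_Costume fitting = (8 + 4·13 + 24)/6 = 84/6 = 14; σ²_Costume fitting = ((24−8)/6)² = 7.111
te_Principal photography = (1 + 4·3 + 5)/6 = 18/6 = 3; σ²_Principal photography = ((5−1)/6)² = 0.444
te_Pickup shots = (1 + 4·2 + 15)/6 = 24/6 = 4; σ²_Pickup shots = ((15−1)/6)² = 5.444
te_Editing = (6 + 4·7 + 20)/6 = 54/6 = 9; σ²_Editing = ((20−6)/6)² = 5.444
te_Sound mix = (5 + 4·10 + 15)/6 = 60/6 = 10; σ²_Sound mix = ((15−5)/6)² = 2.778

Forward pass:
ES_Set construction = 0; EF_Set construction = 13
ES_Costume fitting = 13; EF_Costume fitting = 13+14 = 27
ES_Principal photography = 13; EF_Principal photography = 13+3 = 16
ES_Pickup shots = 13; EF_Pickup shots = 13+4 = 17
ES_Editing = max(EF_Costume fitting=27, EF_Pickup shots=17) = 27; EF_Editing = 27+9 = 36
ES_Sound mix = max(EF_Principal photography=16, EF_Editing=36) = 36; EF_Sound mix = 36+10 = 46
Expected project duration μ = 46 days. Critical path: Set construction → Costume fitting → Editing → Sound mix.

Variance along critical path = 1.000 + 7.111 + 5.444 + 2.778 = 16.333; σ = √16.333 = 4.041 days.
Z = (40 − 46) / 4.041 = -1.485
P(T ≤ 40) = Φ(-1.485) ≈ 0.069

0.069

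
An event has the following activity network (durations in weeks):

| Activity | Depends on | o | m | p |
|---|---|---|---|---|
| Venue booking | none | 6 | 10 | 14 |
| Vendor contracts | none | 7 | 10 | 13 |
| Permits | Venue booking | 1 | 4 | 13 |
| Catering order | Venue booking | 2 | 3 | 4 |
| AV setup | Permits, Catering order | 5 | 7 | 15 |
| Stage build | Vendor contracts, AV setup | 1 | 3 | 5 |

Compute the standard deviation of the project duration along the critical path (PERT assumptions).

te_Venue booking = (6 + 4·10 + 14)/6 = 60/6 = 10; σ²_Venue booking = ((14−6)/6)² = 1.778
te_Vendor contracts = (7 + 4·10 + 13)/6 = 60/6 = 10; σ²_Vendor contracts = ((13−7)/6)² = 1.000
te_Permits = (1 + 4·4 + 13)/6 = 30/6 = 5; σ²_Permits = ((13−1)/6)² = 4.000
te_Catering order = (2 + 4·3 + 4)/6 = 18/6 = 3; σ²_Catering order = ((4−2)/6)² = 0.111
te_AV setup = (5 + 4·7 + 15)/6 = 48/6 = 8; σ²_AV setup = ((15−5)/6)² = 2.778
te_Stage build = (1 + 4·3 + 5)/6 = 18/6 = 3; σ²_Stage build = ((5−1)/6)² = 0.444

Forward pass:
ES_Venue booking = 0; EF_Venue booking = 10
ES_Vendor contracts = 0; EF_Vendor contracts = 10
ES_Permits = 10; EF_Permits = 10+5 = 15
ES_Catering order = 10; EF_Catering order = 10+3 = 13
ES_AV setup = max(EF_Permits=15, EF_Catering order=13) = 15; EF_AV setup = 15+8 = 23
ES_Stage build = max(EF_Vendor contracts=10, EF_AV setup=23) = 23; EF_Stage build = 23+3 = 26
Expected project duration μ = 26 weeks. Critical path: Venue booking → Permits → AV setup → Stage build.

Variance along critical path = 1.778 + 4.000 + 2.778 + 0.444 = 9.000
σ = √9.000 = 3.000 weeks

3.00 weeks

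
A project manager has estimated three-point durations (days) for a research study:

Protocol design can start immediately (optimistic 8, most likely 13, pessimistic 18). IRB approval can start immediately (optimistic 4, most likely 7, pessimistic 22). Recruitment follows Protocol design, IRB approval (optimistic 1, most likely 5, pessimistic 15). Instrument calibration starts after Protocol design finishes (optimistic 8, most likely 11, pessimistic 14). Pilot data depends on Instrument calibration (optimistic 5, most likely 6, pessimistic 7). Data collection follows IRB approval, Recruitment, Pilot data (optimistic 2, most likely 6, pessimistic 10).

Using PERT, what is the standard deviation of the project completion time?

2.38 days

te_Protocol design = (8 + 4·13 + 18)/6 = 78/6 = 13; σ²_Protocol design = ((18−8)/6)² = 2.778
te_IRB approval = (4 + 4·7 + 22)/6 = 54/6 = 9; σ²_IRB approval = ((22−4)/6)² = 9.000
te_Recruitment = (1 + 4·5 + 15)/6 = 36/6 = 6; σ²_Recruitment = ((15−1)/6)² = 5.444
te_Instrument calibration = (8 + 4·11 + 14)/6 = 66/6 = 11; σ²_Instrument calibration = ((14−8)/6)² = 1.000
te_Pilot data = (5 + 4·6 + 7)/6 = 36/6 = 6; σ²_Pilot data = ((7−5)/6)² = 0.111
te_Data collection = (2 + 4·6 + 10)/6 = 36/6 = 6; σ²_Data collection = ((10−2)/6)² = 1.778

Forward pass:
ES_Protocol design = 0; EF_Protocol design = 13
ES_IRB approval = 0; EF_IRB approval = 9
ES_Recruitment = max(EF_Protocol design=13, EF_IRB approval=9) = 13; EF_Recruitment = 13+6 = 19
ES_Instrument calibration = 13; EF_Instrument calibration = 13+11 = 24
ES_Pilot data = 24; EF_Pilot data = 24+6 = 30
ES_Data collection = max(EF_IRB approval=9, EF_Recruitment=19, EF_Pilot data=30) = 30; EF_Data collection = 30+6 = 36
Expected project duration μ = 36 days. Critical path: Protocol design → Instrument calibration → Pilot data → Data collection.

Variance along critical path = 2.778 + 1.000 + 0.111 + 1.778 = 5.667
σ = √5.667 = 2.380 days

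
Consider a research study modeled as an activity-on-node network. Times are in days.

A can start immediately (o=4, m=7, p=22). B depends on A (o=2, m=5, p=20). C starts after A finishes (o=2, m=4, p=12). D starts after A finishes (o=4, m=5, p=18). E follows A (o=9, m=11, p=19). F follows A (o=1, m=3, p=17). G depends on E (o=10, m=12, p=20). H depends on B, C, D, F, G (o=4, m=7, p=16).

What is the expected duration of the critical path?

42 days

te_A = (4 + 4·7 + 22)/6 = 54/6 = 9
te_B = (2 + 4·5 + 20)/6 = 42/6 = 7
te_C = (2 + 4·4 + 12)/6 = 30/6 = 5
te_D = (4 + 4·5 + 18)/6 = 42/6 = 7
te_E = (9 + 4·11 + 19)/6 = 72/6 = 12
te_F = (1 + 4·3 + 17)/6 = 30/6 = 5
te_G = (10 + 4·12 + 20)/6 = 78/6 = 13
te_H = (4 + 4·7 + 16)/6 = 48/6 = 8

Forward pass:
ES_A = 0; EF_A = 9
ES_B = 9; EF_B = 9+7 = 16
ES_C = 9; EF_C = 9+5 = 14
ES_D = 9; EF_D = 9+7 = 16
ES_E = 9; EF_E = 9+12 = 21
ES_F = 9; EF_F = 9+5 = 14
ES_G = 21; EF_G = 21+13 = 34
ES_H = max(EF_B=16, EF_C=14, EF_D=16, EF_F=14, EF_G=34) = 34; EF_H = 34+8 = 42
Expected project duration μ = 42 days. Critical path: A → E → G → H.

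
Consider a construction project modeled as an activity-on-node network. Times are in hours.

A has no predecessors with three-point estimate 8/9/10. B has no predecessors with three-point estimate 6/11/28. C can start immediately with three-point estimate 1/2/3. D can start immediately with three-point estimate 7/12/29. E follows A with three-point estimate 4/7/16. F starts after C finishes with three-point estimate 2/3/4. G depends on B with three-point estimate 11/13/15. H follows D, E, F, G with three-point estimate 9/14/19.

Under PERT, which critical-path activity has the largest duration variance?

B

te_A = (8 + 4·9 + 10)/6 = 54/6 = 9; σ²_A = ((10−8)/6)² = 0.111
te_B = (6 + 4·11 + 28)/6 = 78/6 = 13; σ²_B = ((28−6)/6)² = 13.444
te_C = (1 + 4·2 + 3)/6 = 12/6 = 2; σ²_C = ((3−1)/6)² = 0.111
te_D = (7 + 4·12 + 29)/6 = 84/6 = 14; σ²_D = ((29−7)/6)² = 13.444
te_E = (4 + 4·7 + 16)/6 = 48/6 = 8; σ²_E = ((16−4)/6)² = 4.000
te_F = (2 + 4·3 + 4)/6 = 18/6 = 3; σ²_F = ((4−2)/6)² = 0.111
te_G = (11 + 4·13 + 15)/6 = 78/6 = 13; σ²_G = ((15−11)/6)² = 0.444
te_H = (9 + 4·14 + 19)/6 = 84/6 = 14; σ²_H = ((19−9)/6)² = 2.778

Forward pass:
ES_A = 0; EF_A = 9
ES_B = 0; EF_B = 13
ES_C = 0; EF_C = 2
ES_D = 0; EF_D = 14
ES_E = 9; EF_E = 9+8 = 17
ES_F = 2; EF_F = 2+3 = 5
ES_G = 13; EF_G = 13+13 = 26
ES_H = max(EF_D=14, EF_E=17, EF_F=5, EF_G=26) = 26; EF_H = 26+14 = 40
Expected project duration μ = 40 hours. Critical path: B → G → H.

Variances on critical path: σ²_B=13.444, σ²_G=0.444, σ²_H=2.778.
Largest is σ²_B = 13.444.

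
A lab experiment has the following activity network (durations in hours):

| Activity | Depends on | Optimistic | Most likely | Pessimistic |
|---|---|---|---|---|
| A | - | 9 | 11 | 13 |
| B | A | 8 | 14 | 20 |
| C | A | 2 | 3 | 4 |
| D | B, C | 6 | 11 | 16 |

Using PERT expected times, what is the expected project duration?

36 hours

te_A = (9 + 4·11 + 13)/6 = 66/6 = 11
te_B = (8 + 4·14 + 20)/6 = 84/6 = 14
te_C = (2 + 4·3 + 4)/6 = 18/6 = 3
te_D = (6 + 4·11 + 16)/6 = 66/6 = 11

Forward pass:
ES_A = 0; EF_A = 11
ES_B = 11; EF_B = 11+14 = 25
ES_C = 11; EF_C = 11+3 = 14
ES_D = max(EF_B=25, EF_C=14) = 25; EF_D = 25+11 = 36
Expected project duration μ = 36 hours. Critical path: A → B → D.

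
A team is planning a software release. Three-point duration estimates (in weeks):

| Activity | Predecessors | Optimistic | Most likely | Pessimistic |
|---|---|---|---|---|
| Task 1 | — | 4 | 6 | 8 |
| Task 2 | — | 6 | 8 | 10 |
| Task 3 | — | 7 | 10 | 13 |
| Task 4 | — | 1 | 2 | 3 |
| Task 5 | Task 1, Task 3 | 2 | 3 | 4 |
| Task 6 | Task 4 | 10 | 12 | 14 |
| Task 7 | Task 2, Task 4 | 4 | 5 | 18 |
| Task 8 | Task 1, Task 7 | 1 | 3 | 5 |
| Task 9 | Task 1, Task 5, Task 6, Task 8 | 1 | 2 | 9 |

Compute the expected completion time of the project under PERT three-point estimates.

21 weeks

te_Task 1 = (4 + 4·6 + 8)/6 = 36/6 = 6
te_Task 2 = (6 + 4·8 + 10)/6 = 48/6 = 8
te_Task 3 = (7 + 4·10 + 13)/6 = 60/6 = 10
te_Task 4 = (1 + 4·2 + 3)/6 = 12/6 = 2
te_Task 5 = (2 + 4·3 + 4)/6 = 18/6 = 3
te_Task 6 = (10 + 4·12 + 14)/6 = 72/6 = 12
te_Task 7 = (4 + 4·5 + 18)/6 = 42/6 = 7
te_Task 8 = (1 + 4·3 + 5)/6 = 18/6 = 3
te_Task 9 = (1 + 4·2 + 9)/6 = 18/6 = 3

Forward pass:
ES_Task 1 = 0; EF_Task 1 = 6
ES_Task 2 = 0; EF_Task 2 = 8
ES_Task 3 = 0; EF_Task 3 = 10
ES_Task 4 = 0; EF_Task 4 = 2
ES_Task 5 = max(EF_Task 1=6, EF_Task 3=10) = 10; EF_Task 5 = 10+3 = 13
ES_Task 6 = 2; EF_Task 6 = 2+12 = 14
ES_Task 7 = max(EF_Task 2=8, EF_Task 4=2) = 8; EF_Task 7 = 8+7 = 15
ES_Task 8 = max(EF_Task 1=6, EF_Task 7=15) = 15; EF_Task 8 = 15+3 = 18
ES_Task 9 = max(EF_Task 1=6, EF_Task 5=13, EF_Task 6=14, EF_Task 8=18) = 18; EF_Task 9 = 18+3 = 21
Expected project duration μ = 21 weeks. Critical path: Task 2 → Task 7 → Task 8 → Task 9.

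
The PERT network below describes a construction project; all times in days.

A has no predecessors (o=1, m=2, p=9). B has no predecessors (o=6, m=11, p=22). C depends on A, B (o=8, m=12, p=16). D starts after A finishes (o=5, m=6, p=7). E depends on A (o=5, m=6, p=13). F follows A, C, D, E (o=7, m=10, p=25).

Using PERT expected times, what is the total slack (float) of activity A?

te_A = (1 + 4·2 + 9)/6 = 18/6 = 3
te_B = (6 + 4·11 + 22)/6 = 72/6 = 12
te_C = (8 + 4·12 + 16)/6 = 72/6 = 12
te_D = (5 + 4·6 + 7)/6 = 36/6 = 6
te_E = (5 + 4·6 + 13)/6 = 42/6 = 7
te_F = (7 + 4·10 + 25)/6 = 72/6 = 12

Forward pass:
ES_A = 0; EF_A = 3
ES_B = 0; EF_B = 12
ES_C = max(EF_A=3, EF_B=12) = 12; EF_C = 12+12 = 24
ES_D = 3; EF_D = 3+6 = 9
ES_E = 3; EF_E = 3+7 = 10
ES_F = max(EF_A=3, EF_C=24, EF_D=9, EF_E=10) = 24; EF_F = 24+12 = 36
Expected project duration μ = 36 days. Critical path: B → C → F.

Backward pass:
LF_F = 36; LS_F = 36−12 = 24
LF_E = LS_F = 24; LS_E = 24−7 = 17
LF_D = LS_F = 24; LS_D = 24−6 = 18
LF_C = LS_F = 24; LS_C = 24−12 = 12
LF_B = LS_C = 12; LS_B = 12−12 = 0
LF_A = min(LS_C=12, LS_D=18, LS_E=17, LS_F=24) = 12; LS_A = 12−3 = 9
Slack_A = LS_A − ES_A = 9 − 0 = 9

9 days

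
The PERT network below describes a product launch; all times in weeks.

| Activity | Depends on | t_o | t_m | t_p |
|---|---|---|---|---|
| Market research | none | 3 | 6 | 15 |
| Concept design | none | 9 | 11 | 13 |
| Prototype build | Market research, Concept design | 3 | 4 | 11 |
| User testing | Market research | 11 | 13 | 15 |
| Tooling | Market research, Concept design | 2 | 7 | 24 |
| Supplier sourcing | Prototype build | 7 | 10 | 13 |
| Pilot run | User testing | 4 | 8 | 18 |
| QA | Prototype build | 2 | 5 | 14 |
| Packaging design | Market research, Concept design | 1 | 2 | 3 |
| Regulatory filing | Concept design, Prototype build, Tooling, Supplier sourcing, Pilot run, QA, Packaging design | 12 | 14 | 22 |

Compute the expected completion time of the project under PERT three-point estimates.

44 weeks

te_Market research = (3 + 4·6 + 15)/6 = 42/6 = 7
te_Concept design = (9 + 4·11 + 13)/6 = 66/6 = 11
te_Prototype build = (3 + 4·4 + 11)/6 = 30/6 = 5
te_User testing = (11 + 4·13 + 15)/6 = 78/6 = 13
te_Tooling = (2 + 4·7 + 24)/6 = 54/6 = 9
te_Supplier sourcing = (7 + 4·10 + 13)/6 = 60/6 = 10
te_Pilot run = (4 + 4·8 + 18)/6 = 54/6 = 9
te_QA = (2 + 4·5 + 14)/6 = 36/6 = 6
te_Packaging design = (1 + 4·2 + 3)/6 = 12/6 = 2
te_Regulatory filing = (12 + 4·14 + 22)/6 = 90/6 = 15

Forward pass:
ES_Market research = 0; EF_Market research = 7
ES_Concept design = 0; EF_Concept design = 11
ES_Prototype build = max(EF_Market research=7, EF_Concept design=11) = 11; EF_Prototype build = 11+5 = 16
ES_User testing = 7; EF_User testing = 7+13 = 20
ES_Tooling = max(EF_Market research=7, EF_Concept design=11) = 11; EF_Tooling = 11+9 = 20
ES_Supplier sourcing = 16; EF_Supplier sourcing = 16+10 = 26
ES_Pilot run = 20; EF_Pilot run = 20+9 = 29
ES_QA = 16; EF_QA = 16+6 = 22
ES_Packaging design = max(EF_Market research=7, EF_Concept design=11) = 11; EF_Packaging design = 11+2 = 13
ES_Regulatory filing = max(EF_Concept design=11, EF_Prototype build=16, EF_Tooling=20, EF_Supplier sourcing=26, EF_Pilot run=29, EF_QA=22, EF_Packaging design=13) = 29; EF_Regulatory filing = 29+15 = 44
Expected project duration μ = 44 weeks. Critical path: Market research → User testing → Pilot run → Regulatory filing.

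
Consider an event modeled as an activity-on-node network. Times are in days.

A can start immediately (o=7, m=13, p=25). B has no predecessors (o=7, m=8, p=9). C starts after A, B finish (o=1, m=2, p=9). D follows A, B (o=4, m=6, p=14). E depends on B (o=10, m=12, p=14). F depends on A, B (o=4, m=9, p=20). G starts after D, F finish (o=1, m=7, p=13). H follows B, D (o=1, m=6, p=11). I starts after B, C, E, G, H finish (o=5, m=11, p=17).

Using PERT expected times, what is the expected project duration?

te_A = (7 + 4·13 + 25)/6 = 84/6 = 14
te_B = (7 + 4·8 + 9)/6 = 48/6 = 8
te_C = (1 + 4·2 + 9)/6 = 18/6 = 3
te_D = (4 + 4·6 + 14)/6 = 42/6 = 7
te_E = (10 + 4·12 + 14)/6 = 72/6 = 12
te_F = (4 + 4·9 + 20)/6 = 60/6 = 10
te_G = (1 + 4·7 + 13)/6 = 42/6 = 7
te_H = (1 + 4·6 + 11)/6 = 36/6 = 6
te_I = (5 + 4·11 + 17)/6 = 66/6 = 11

Forward pass:
ES_A = 0; EF_A = 14
ES_B = 0; EF_B = 8
ES_C = max(EF_A=14, EF_B=8) = 14; EF_C = 14+3 = 17
ES_D = max(EF_A=14, EF_B=8) = 14; EF_D = 14+7 = 21
ES_E = 8; EF_E = 8+12 = 20
ES_F = max(EF_A=14, EF_B=8) = 14; EF_F = 14+10 = 24
ES_G = max(EF_D=21, EF_F=24) = 24; EF_G = 24+7 = 31
ES_H = max(EF_B=8, EF_D=21) = 21; EF_H = 21+6 = 27
ES_I = max(EF_B=8, EF_C=17, EF_E=20, EF_G=31, EF_H=27) = 31; EF_I = 31+11 = 42
Expected project duration μ = 42 days. Critical path: A → F → G → I.

42 days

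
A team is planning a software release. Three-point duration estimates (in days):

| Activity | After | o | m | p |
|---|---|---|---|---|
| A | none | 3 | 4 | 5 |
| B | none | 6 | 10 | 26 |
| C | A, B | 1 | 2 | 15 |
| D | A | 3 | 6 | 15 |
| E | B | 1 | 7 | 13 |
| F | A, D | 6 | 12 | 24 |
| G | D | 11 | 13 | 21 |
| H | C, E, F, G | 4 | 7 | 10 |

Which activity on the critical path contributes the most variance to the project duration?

D

te_A = (3 + 4·4 + 5)/6 = 24/6 = 4; σ²_A = ((5−3)/6)² = 0.111
te_B = (6 + 4·10 + 26)/6 = 72/6 = 12; σ²_B = ((26−6)/6)² = 11.111
te_C = (1 + 4·2 + 15)/6 = 24/6 = 4; σ²_C = ((15−1)/6)² = 5.444
te_D = (3 + 4·6 + 15)/6 = 42/6 = 7; σ²_D = ((15−3)/6)² = 4.000
te_E = (1 + 4·7 + 13)/6 = 42/6 = 7; σ²_E = ((13−1)/6)² = 4.000
te_F = (6 + 4·12 + 24)/6 = 78/6 = 13; σ²_F = ((24−6)/6)² = 9.000
te_G = (11 + 4·13 + 21)/6 = 84/6 = 14; σ²_G = ((21−11)/6)² = 2.778
te_H = (4 + 4·7 + 10)/6 = 42/6 = 7; σ²_H = ((10−4)/6)² = 1.000

Forward pass:
ES_A = 0; EF_A = 4
ES_B = 0; EF_B = 12
ES_C = max(EF_A=4, EF_B=12) = 12; EF_C = 12+4 = 16
ES_D = 4; EF_D = 4+7 = 11
ES_E = 12; EF_E = 12+7 = 19
ES_F = max(EF_A=4, EF_D=11) = 11; EF_F = 11+13 = 24
ES_G = 11; EF_G = 11+14 = 25
ES_H = max(EF_C=16, EF_E=19, EF_F=24, EF_G=25) = 25; EF_H = 25+7 = 32
Expected project duration μ = 32 days. Critical path: A → D → G → H.

Variances on critical path: σ²_A=0.111, σ²_D=4.000, σ²_G=2.778, σ²_H=1.000.
Largest is σ²_D = 4.000.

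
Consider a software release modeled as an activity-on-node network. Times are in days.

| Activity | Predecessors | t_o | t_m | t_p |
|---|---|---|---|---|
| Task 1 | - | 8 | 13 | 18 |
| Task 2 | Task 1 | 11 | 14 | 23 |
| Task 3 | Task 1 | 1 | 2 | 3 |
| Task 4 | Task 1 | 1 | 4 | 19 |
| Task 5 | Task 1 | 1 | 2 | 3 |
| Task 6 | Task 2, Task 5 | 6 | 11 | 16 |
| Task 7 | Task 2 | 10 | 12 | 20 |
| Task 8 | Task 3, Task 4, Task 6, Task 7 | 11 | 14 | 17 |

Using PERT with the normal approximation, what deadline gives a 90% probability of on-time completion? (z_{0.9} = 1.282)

59.2 days

te_Task 1 = (8 + 4·13 + 18)/6 = 78/6 = 13; σ²_Task 1 = ((18−8)/6)² = 2.778
te_Task 2 = (11 + 4·14 + 23)/6 = 90/6 = 15; σ²_Task 2 = ((23−11)/6)² = 4.000
te_Task 3 = (1 + 4·2 + 3)/6 = 12/6 = 2; σ²_Task 3 = ((3−1)/6)² = 0.111
te_Task 4 = (1 + 4·4 + 19)/6 = 36/6 = 6; σ²_Task 4 = ((19−1)/6)² = 9.000
te_Task 5 = (1 + 4·2 + 3)/6 = 12/6 = 2; σ²_Task 5 = ((3−1)/6)² = 0.111
te_Task 6 = (6 + 4·11 + 16)/6 = 66/6 = 11; σ²_Task 6 = ((16−6)/6)² = 2.778
te_Task 7 = (10 + 4·12 + 20)/6 = 78/6 = 13; σ²_Task 7 = ((20−10)/6)² = 2.778
te_Task 8 = (11 + 4·14 + 17)/6 = 84/6 = 14; σ²_Task 8 = ((17−11)/6)² = 1.000

Forward pass:
ES_Task 1 = 0; EF_Task 1 = 13
ES_Task 2 = 13; EF_Task 2 = 13+15 = 28
ES_Task 3 = 13; EF_Task 3 = 13+2 = 15
ES_Task 4 = 13; EF_Task 4 = 13+6 = 19
ES_Task 5 = 13; EF_Task 5 = 13+2 = 15
ES_Task 6 = max(EF_Task 2=28, EF_Task 5=15) = 28; EF_Task 6 = 28+11 = 39
ES_Task 7 = 28; EF_Task 7 = 28+13 = 41
ES_Task 8 = max(EF_Task 3=15, EF_Task 4=19, EF_Task 6=39, EF_Task 7=41) = 41; EF_Task 8 = 41+14 = 55
Expected project duration μ = 55 days. Critical path: Task 1 → Task 2 → Task 7 → Task 8.

Variance along critical path = 2.778 + 4.000 + 2.778 + 1.000 = 10.556; σ = 3.249 days.
D = μ + z·σ = 55 + 1.282·3.249 = 59.2 days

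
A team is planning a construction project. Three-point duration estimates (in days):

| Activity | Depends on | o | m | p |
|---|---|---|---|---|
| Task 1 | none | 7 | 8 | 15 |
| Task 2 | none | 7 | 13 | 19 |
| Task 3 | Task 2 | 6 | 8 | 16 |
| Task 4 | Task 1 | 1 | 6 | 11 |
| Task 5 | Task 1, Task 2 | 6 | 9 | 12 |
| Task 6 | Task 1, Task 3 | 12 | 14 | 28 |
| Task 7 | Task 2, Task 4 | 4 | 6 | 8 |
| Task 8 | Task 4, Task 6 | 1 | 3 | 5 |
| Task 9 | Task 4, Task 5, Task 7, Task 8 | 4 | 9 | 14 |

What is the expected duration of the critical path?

50 days

te_Task 1 = (7 + 4·8 + 15)/6 = 54/6 = 9
te_Task 2 = (7 + 4·13 + 19)/6 = 78/6 = 13
te_Task 3 = (6 + 4·8 + 16)/6 = 54/6 = 9
te_Task 4 = (1 + 4·6 + 11)/6 = 36/6 = 6
te_Task 5 = (6 + 4·9 + 12)/6 = 54/6 = 9
te_Task 6 = (12 + 4·14 + 28)/6 = 96/6 = 16
te_Task 7 = (4 + 4·6 + 8)/6 = 36/6 = 6
te_Task 8 = (1 + 4·3 + 5)/6 = 18/6 = 3
te_Task 9 = (4 + 4·9 + 14)/6 = 54/6 = 9

Forward pass:
ES_Task 1 = 0; EF_Task 1 = 9
ES_Task 2 = 0; EF_Task 2 = 13
ES_Task 3 = 13; EF_Task 3 = 13+9 = 22
ES_Task 4 = 9; EF_Task 4 = 9+6 = 15
ES_Task 5 = max(EF_Task 1=9, EF_Task 2=13) = 13; EF_Task 5 = 13+9 = 22
ES_Task 6 = max(EF_Task 1=9, EF_Task 3=22) = 22; EF_Task 6 = 22+16 = 38
ES_Task 7 = max(EF_Task 2=13, EF_Task 4=15) = 15; EF_Task 7 = 15+6 = 21
ES_Task 8 = max(EF_Task 4=15, EF_Task 6=38) = 38; EF_Task 8 = 38+3 = 41
ES_Task 9 = max(EF_Task 4=15, EF_Task 5=22, EF_Task 7=21, EF_Task 8=41) = 41; EF_Task 9 = 41+9 = 50
Expected project duration μ = 50 days. Critical path: Task 2 → Task 3 → Task 6 → Task 8 → Task 9.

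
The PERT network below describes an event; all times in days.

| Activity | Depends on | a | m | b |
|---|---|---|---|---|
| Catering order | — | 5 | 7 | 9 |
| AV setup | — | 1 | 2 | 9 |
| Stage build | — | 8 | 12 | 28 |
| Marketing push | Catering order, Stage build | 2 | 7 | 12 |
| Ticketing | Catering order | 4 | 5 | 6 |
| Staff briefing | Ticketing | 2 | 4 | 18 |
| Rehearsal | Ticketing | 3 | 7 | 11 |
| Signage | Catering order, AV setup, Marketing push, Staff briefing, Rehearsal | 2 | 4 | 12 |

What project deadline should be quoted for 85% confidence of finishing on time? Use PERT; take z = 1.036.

30.2 days

te_Catering order = (5 + 4·7 + 9)/6 = 42/6 = 7; σ²_Catering order = ((9−5)/6)² = 0.444
te_AV setup = (1 + 4·2 + 9)/6 = 18/6 = 3; σ²_AV setup = ((9−1)/6)² = 1.778
te_Stage build = (8 + 4·12 + 28)/6 = 84/6 = 14; σ²_Stage build = ((28−8)/6)² = 11.111
te_Marketing push = (2 + 4·7 + 12)/6 = 42/6 = 7; σ²_Marketing push = ((12−2)/6)² = 2.778
te_Ticketing = (4 + 4·5 + 6)/6 = 30/6 = 5; σ²_Ticketing = ((6−4)/6)² = 0.111
te_Staff briefing = (2 + 4·4 + 18)/6 = 36/6 = 6; σ²_Staff briefing = ((18−2)/6)² = 7.111
te_Rehearsal = (3 + 4·7 + 11)/6 = 42/6 = 7; σ²_Rehearsal = ((11−3)/6)² = 1.778
te_Signage = (2 + 4·4 + 12)/6 = 30/6 = 5; σ²_Signage = ((12−2)/6)² = 2.778

Forward pass:
ES_Catering order = 0; EF_Catering order = 7
ES_AV setup = 0; EF_AV setup = 3
ES_Stage build = 0; EF_Stage build = 14
ES_Marketing push = max(EF_Catering order=7, EF_Stage build=14) = 14; EF_Marketing push = 14+7 = 21
ES_Ticketing = 7; EF_Ticketing = 7+5 = 12
ES_Staff briefing = 12; EF_Staff briefing = 12+6 = 18
ES_Rehearsal = 12; EF_Rehearsal = 12+7 = 19
ES_Signage = max(EF_Catering order=7, EF_AV setup=3, EF_Marketing push=21, EF_Staff briefing=18, EF_Rehearsal=19) = 21; EF_Signage = 21+5 = 26
Expected project duration μ = 26 days. Critical path: Stage build → Marketing push → Signage.

Variance along critical path = 11.111 + 2.778 + 2.778 = 16.667; σ = 4.082 days.
D = μ + z·σ = 26 + 1.036·4.082 = 30.2 days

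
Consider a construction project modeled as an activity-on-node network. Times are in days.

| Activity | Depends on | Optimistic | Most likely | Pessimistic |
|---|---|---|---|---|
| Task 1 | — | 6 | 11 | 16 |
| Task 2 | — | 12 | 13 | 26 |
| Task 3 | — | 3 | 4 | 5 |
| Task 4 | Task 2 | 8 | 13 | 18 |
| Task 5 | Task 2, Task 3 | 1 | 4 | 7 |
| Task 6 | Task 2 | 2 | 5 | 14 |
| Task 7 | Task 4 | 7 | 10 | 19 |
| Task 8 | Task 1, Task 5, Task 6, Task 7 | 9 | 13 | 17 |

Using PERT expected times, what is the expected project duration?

te_Task 1 = (6 + 4·11 + 16)/6 = 66/6 = 11
te_Task 2 = (12 + 4·13 + 26)/6 = 90/6 = 15
te_Task 3 = (3 + 4·4 + 5)/6 = 24/6 = 4
te_Task 4 = (8 + 4·13 + 18)/6 = 78/6 = 13
te_Task 5 = (1 + 4·4 + 7)/6 = 24/6 = 4
te_Task 6 = (2 + 4·5 + 14)/6 = 36/6 = 6
te_Task 7 = (7 + 4·10 + 19)/6 = 66/6 = 11
te_Task 8 = (9 + 4·13 + 17)/6 = 78/6 = 13

Forward pass:
ES_Task 1 = 0; EF_Task 1 = 11
ES_Task 2 = 0; EF_Task 2 = 15
ES_Task 3 = 0; EF_Task 3 = 4
ES_Task 4 = 15; EF_Task 4 = 15+13 = 28
ES_Task 5 = max(EF_Task 2=15, EF_Task 3=4) = 15; EF_Task 5 = 15+4 = 19
ES_Task 6 = 15; EF_Task 6 = 15+6 = 21
ES_Task 7 = 28; EF_Task 7 = 28+11 = 39
ES_Task 8 = max(EF_Task 1=11, EF_Task 5=19, EF_Task 6=21, EF_Task 7=39) = 39; EF_Task 8 = 39+13 = 52
Expected project duration μ = 52 days. Critical path: Task 2 → Task 4 → Task 7 → Task 8.

52 days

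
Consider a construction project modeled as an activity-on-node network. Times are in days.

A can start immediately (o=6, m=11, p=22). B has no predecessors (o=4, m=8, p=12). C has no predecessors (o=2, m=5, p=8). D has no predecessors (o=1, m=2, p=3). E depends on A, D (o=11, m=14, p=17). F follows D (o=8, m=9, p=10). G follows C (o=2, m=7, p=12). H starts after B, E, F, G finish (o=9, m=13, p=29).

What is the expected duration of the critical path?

41 days

te_A = (6 + 4·11 + 22)/6 = 72/6 = 12
te_B = (4 + 4·8 + 12)/6 = 48/6 = 8
te_C = (2 + 4·5 + 8)/6 = 30/6 = 5
te_D = (1 + 4·2 + 3)/6 = 12/6 = 2
te_E = (11 + 4·14 + 17)/6 = 84/6 = 14
te_F = (8 + 4·9 + 10)/6 = 54/6 = 9
te_G = (2 + 4·7 + 12)/6 = 42/6 = 7
te_H = (9 + 4·13 + 29)/6 = 90/6 = 15

Forward pass:
ES_A = 0; EF_A = 12
ES_B = 0; EF_B = 8
ES_C = 0; EF_C = 5
ES_D = 0; EF_D = 2
ES_E = max(EF_A=12, EF_D=2) = 12; EF_E = 12+14 = 26
ES_F = 2; EF_F = 2+9 = 11
ES_G = 5; EF_G = 5+7 = 12
ES_H = max(EF_B=8, EF_E=26, EF_F=11, EF_G=12) = 26; EF_H = 26+15 = 41
Expected project duration μ = 41 days. Critical path: A → E → H.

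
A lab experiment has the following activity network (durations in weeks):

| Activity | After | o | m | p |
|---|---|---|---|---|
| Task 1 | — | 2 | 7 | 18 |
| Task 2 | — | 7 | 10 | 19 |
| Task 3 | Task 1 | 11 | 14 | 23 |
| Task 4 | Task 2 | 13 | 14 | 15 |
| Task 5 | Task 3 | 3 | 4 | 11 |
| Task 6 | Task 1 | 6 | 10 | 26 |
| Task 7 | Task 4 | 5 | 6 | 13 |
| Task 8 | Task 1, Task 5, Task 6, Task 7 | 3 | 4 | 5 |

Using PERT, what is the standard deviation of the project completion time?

te_Task 1 = (2 + 4·7 + 18)/6 = 48/6 = 8; σ²_Task 1 = ((18−2)/6)² = 7.111
te_Task 2 = (7 + 4·10 + 19)/6 = 66/6 = 11; σ²_Task 2 = ((19−7)/6)² = 4.000
te_Task 3 = (11 + 4·14 + 23)/6 = 90/6 = 15; σ²_Task 3 = ((23−11)/6)² = 4.000
te_Task 4 = (13 + 4·14 + 15)/6 = 84/6 = 14; σ²_Task 4 = ((15−13)/6)² = 0.111
te_Task 5 = (3 + 4·4 + 11)/6 = 30/6 = 5; σ²_Task 5 = ((11−3)/6)² = 1.778
te_Task 6 = (6 + 4·10 + 26)/6 = 72/6 = 12; σ²_Task 6 = ((26−6)/6)² = 11.111
te_Task 7 = (5 + 4·6 + 13)/6 = 42/6 = 7; σ²_Task 7 = ((13−5)/6)² = 1.778
te_Task 8 = (3 + 4·4 + 5)/6 = 24/6 = 4; σ²_Task 8 = ((5−3)/6)² = 0.111

Forward pass:
ES_Task 1 = 0; EF_Task 1 = 8
ES_Task 2 = 0; EF_Task 2 = 11
ES_Task 3 = 8; EF_Task 3 = 8+15 = 23
ES_Task 4 = 11; EF_Task 4 = 11+14 = 25
ES_Task 5 = 23; EF_Task 5 = 23+5 = 28
ES_Task 6 = 8; EF_Task 6 = 8+12 = 20
ES_Task 7 = 25; EF_Task 7 = 25+7 = 32
ES_Task 8 = max(EF_Task 1=8, EF_Task 5=28, EF_Task 6=20, EF_Task 7=32) = 32; EF_Task 8 = 32+4 = 36
Expected project duration μ = 36 weeks. Critical path: Task 2 → Task 4 → Task 7 → Task 8.

Variance along critical path = 4.000 + 0.111 + 1.778 + 0.111 = 6.000
σ = √6.000 = 2.449 weeks

2.45 weeks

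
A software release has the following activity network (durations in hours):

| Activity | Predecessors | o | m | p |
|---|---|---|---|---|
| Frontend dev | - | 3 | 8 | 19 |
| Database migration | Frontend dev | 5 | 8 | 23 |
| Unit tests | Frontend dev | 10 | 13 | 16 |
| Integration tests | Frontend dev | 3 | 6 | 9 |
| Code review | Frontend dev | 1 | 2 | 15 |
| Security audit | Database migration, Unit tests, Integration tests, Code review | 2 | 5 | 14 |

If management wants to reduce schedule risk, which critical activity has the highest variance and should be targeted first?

Frontend dev

te_Frontend dev = (3 + 4·8 + 19)/6 = 54/6 = 9; σ²_Frontend dev = ((19−3)/6)² = 7.111
te_Database migration = (5 + 4·8 + 23)/6 = 60/6 = 10; σ²_Database migration = ((23−5)/6)² = 9.000
te_Unit tests = (10 + 4·13 + 16)/6 = 78/6 = 13; σ²_Unit tests = ((16−10)/6)² = 1.000
te_Integration tests = (3 + 4·6 + 9)/6 = 36/6 = 6; σ²_Integration tests = ((9−3)/6)² = 1.000
te_Code review = (1 + 4·2 + 15)/6 = 24/6 = 4; σ²_Code review = ((15−1)/6)² = 5.444
te_Security audit = (2 + 4·5 + 14)/6 = 36/6 = 6; σ²_Security audit = ((14−2)/6)² = 4.000

Forward pass:
ES_Frontend dev = 0; EF_Frontend dev = 9
ES_Database migration = 9; EF_Database migration = 9+10 = 19
ES_Unit tests = 9; EF_Unit tests = 9+13 = 22
ES_Integration tests = 9; EF_Integration tests = 9+6 = 15
ES_Code review = 9; EF_Code review = 9+4 = 13
ES_Security audit = max(EF_Database migration=19, EF_Unit tests=22, EF_Integration tests=15, EF_Code review=13) = 22; EF_Security audit = 22+6 = 28
Expected project duration μ = 28 hours. Critical path: Frontend dev → Unit tests → Security audit.

Variances on critical path: σ²_Frontend dev=7.111, σ²_Unit tests=1.000, σ²_Security audit=4.000.
Largest is σ²_Frontend dev = 7.111.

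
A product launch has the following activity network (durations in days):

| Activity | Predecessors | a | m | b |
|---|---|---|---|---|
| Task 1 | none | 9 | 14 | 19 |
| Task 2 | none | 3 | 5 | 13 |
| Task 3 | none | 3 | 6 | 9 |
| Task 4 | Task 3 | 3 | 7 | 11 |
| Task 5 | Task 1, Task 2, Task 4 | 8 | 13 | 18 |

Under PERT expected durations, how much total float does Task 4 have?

te_Task 1 = (9 + 4·14 + 19)/6 = 84/6 = 14
te_Task 2 = (3 + 4·5 + 13)/6 = 36/6 = 6
te_Task 3 = (3 + 4·6 + 9)/6 = 36/6 = 6
te_Task 4 = (3 + 4·7 + 11)/6 = 42/6 = 7
te_Task 5 = (8 + 4·13 + 18)/6 = 78/6 = 13

Forward pass:
ES_Task 1 = 0; EF_Task 1 = 14
ES_Task 2 = 0; EF_Task 2 = 6
ES_Task 3 = 0; EF_Task 3 = 6
ES_Task 4 = 6; EF_Task 4 = 6+7 = 13
ES_Task 5 = max(EF_Task 1=14, EF_Task 2=6, EF_Task 4=13) = 14; EF_Task 5 = 14+13 = 27
Expected project duration μ = 27 days. Critical path: Task 1 → Task 5.

Backward pass:
LF_Task 5 = 27; LS_Task 5 = 27−13 = 14
LF_Task 4 = LS_Task 5 = 14; LS_Task 4 = 14−7 = 7
LF_Task 3 = LS_Task 4 = 7; LS_Task 3 = 7−6 = 1
LF_Task 2 = LS_Task 5 = 14; LS_Task 2 = 14−6 = 8
LF_Task 1 = LS_Task 5 = 14; LS_Task 1 = 14−14 = 0
Slack_Task 4 = LS_Task 4 − ES_Task 4 = 7 − 6 = 1

1 days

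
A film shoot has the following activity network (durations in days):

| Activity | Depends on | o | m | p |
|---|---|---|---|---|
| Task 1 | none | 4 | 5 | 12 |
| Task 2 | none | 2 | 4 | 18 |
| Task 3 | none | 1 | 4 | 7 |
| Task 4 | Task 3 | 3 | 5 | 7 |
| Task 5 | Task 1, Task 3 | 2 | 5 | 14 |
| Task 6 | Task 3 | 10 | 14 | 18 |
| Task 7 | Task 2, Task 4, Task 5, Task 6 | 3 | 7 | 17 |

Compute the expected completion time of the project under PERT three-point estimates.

26 days

te_Task 1 = (4 + 4·5 + 12)/6 = 36/6 = 6
te_Task 2 = (2 + 4·4 + 18)/6 = 36/6 = 6
te_Task 3 = (1 + 4·4 + 7)/6 = 24/6 = 4
te_Task 4 = (3 + 4·5 + 7)/6 = 30/6 = 5
te_Task 5 = (2 + 4·5 + 14)/6 = 36/6 = 6
te_Task 6 = (10 + 4·14 + 18)/6 = 84/6 = 14
te_Task 7 = (3 + 4·7 + 17)/6 = 48/6 = 8

Forward pass:
ES_Task 1 = 0; EF_Task 1 = 6
ES_Task 2 = 0; EF_Task 2 = 6
ES_Task 3 = 0; EF_Task 3 = 4
ES_Task 4 = 4; EF_Task 4 = 4+5 = 9
ES_Task 5 = max(EF_Task 1=6, EF_Task 3=4) = 6; EF_Task 5 = 6+6 = 12
ES_Task 6 = 4; EF_Task 6 = 4+14 = 18
ES_Task 7 = max(EF_Task 2=6, EF_Task 4=9, EF_Task 5=12, EF_Task 6=18) = 18; EF_Task 7 = 18+8 = 26
Expected project duration μ = 26 days. Critical path: Task 3 → Task 6 → Task 7.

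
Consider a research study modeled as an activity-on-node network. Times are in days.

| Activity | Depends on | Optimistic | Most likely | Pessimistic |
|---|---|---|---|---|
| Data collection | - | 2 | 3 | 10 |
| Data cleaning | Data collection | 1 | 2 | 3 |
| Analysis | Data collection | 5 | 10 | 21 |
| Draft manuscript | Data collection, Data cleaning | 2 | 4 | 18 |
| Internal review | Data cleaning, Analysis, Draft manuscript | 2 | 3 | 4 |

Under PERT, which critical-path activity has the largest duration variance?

te_Data collection = (2 + 4·3 + 10)/6 = 24/6 = 4; σ²_Data collection = ((10−2)/6)² = 1.778
te_Data cleaning = (1 + 4·2 + 3)/6 = 12/6 = 2; σ²_Data cleaning = ((3−1)/6)² = 0.111
te_Analysis = (5 + 4·10 + 21)/6 = 66/6 = 11; σ²_Analysis = ((21−5)/6)² = 7.111
te_Draft manuscript = (2 + 4·4 + 18)/6 = 36/6 = 6; σ²_Draft manuscript = ((18−2)/6)² = 7.111
te_Internal review = (2 + 4·3 + 4)/6 = 18/6 = 3; σ²_Internal review = ((4−2)/6)² = 0.111

Forward pass:
ES_Data collection = 0; EF_Data collection = 4
ES_Data cleaning = 4; EF_Data cleaning = 4+2 = 6
ES_Analysis = 4; EF_Analysis = 4+11 = 15
ES_Draft manuscript = max(EF_Data collection=4, EF_Data cleaning=6) = 6; EF_Draft manuscript = 6+6 = 12
ES_Internal review = max(EF_Data cleaning=6, EF_Analysis=15, EF_Draft manuscript=12) = 15; EF_Internal review = 15+3 = 18
Expected project duration μ = 18 days. Critical path: Data collection → Analysis → Internal review.

Variances on critical path: σ²_Data collection=1.778, σ²_Analysis=7.111, σ²_Internal review=0.111.
Largest is σ²_Analysis = 7.111.

Analysis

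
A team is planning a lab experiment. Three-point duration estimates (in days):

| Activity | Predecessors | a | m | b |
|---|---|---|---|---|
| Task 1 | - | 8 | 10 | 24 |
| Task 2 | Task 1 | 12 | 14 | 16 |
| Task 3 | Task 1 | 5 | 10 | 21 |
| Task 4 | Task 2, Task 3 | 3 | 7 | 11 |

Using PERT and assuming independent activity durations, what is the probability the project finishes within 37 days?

te_Task 1 = (8 + 4·10 + 24)/6 = 72/6 = 12; σ²_Task 1 = ((24−8)/6)² = 7.111
te_Task 2 = (12 + 4·14 + 16)/6 = 84/6 = 14; σ²_Task 2 = ((16−12)/6)² = 0.444
te_Task 3 = (5 + 4·10 + 21)/6 = 66/6 = 11; σ²_Task 3 = ((21−5)/6)² = 7.111
te_Task 4 = (3 + 4·7 + 11)/6 = 42/6 = 7; σ²_Task 4 = ((11−3)/6)² = 1.778

Forward pass:
ES_Task 1 = 0; EF_Task 1 = 12
ES_Task 2 = 12; EF_Task 2 = 12+14 = 26
ES_Task 3 = 12; EF_Task 3 = 12+11 = 23
ES_Task 4 = max(EF_Task 2=26, EF_Task 3=23) = 26; EF_Task 4 = 26+7 = 33
Expected project duration μ = 33 days. Critical path: Task 1 → Task 2 → Task 4.

Variance along critical path = 7.111 + 0.444 + 1.778 = 9.333; σ = √9.333 = 3.055 days.
Z = (37 − 33) / 3.055 = 1.309
P(T ≤ 37) = Φ(1.309) ≈ 0.905

0.905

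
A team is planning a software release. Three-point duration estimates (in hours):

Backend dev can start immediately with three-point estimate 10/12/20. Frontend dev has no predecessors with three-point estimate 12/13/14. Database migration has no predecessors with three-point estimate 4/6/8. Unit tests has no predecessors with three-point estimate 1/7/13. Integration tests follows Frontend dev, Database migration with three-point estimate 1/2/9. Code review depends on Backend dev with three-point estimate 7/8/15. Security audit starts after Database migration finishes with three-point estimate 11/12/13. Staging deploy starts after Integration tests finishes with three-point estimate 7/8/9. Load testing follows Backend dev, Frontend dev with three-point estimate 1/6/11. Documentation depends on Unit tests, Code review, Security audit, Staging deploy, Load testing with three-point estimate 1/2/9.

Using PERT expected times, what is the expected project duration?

te_Backend dev = (10 + 4·12 + 20)/6 = 78/6 = 13
te_Frontend dev = (12 + 4·13 + 14)/6 = 78/6 = 13
te_Database migration = (4 + 4·6 + 8)/6 = 36/6 = 6
te_Unit tests = (1 + 4·7 + 13)/6 = 42/6 = 7
te_Integration tests = (1 + 4·2 + 9)/6 = 18/6 = 3
te_Code review = (7 + 4·8 + 15)/6 = 54/6 = 9
te_Security audit = (11 + 4·12 + 13)/6 = 72/6 = 12
te_Staging deploy = (7 + 4·8 + 9)/6 = 48/6 = 8
te_Load testing = (1 + 4·6 + 11)/6 = 36/6 = 6
te_Documentation = (1 + 4·2 + 9)/6 = 18/6 = 3

Forward pass:
ES_Backend dev = 0; EF_Backend dev = 13
ES_Frontend dev = 0; EF_Frontend dev = 13
ES_Database migration = 0; EF_Database migration = 6
ES_Unit tests = 0; EF_Unit tests = 7
ES_Integration tests = max(EF_Frontend dev=13, EF_Database migration=6) = 13; EF_Integration tests = 13+3 = 16
ES_Code review = 13; EF_Code review = 13+9 = 22
ES_Security audit = 6; EF_Security audit = 6+12 = 18
ES_Staging deploy = 16; EF_Staging deploy = 16+8 = 24
ES_Load testing = max(EF_Backend dev=13, EF_Frontend dev=13) = 13; EF_Load testing = 13+6 = 19
ES_Documentation = max(EF_Unit tests=7, EF_Code review=22, EF_Security audit=18, EF_Staging deploy=24, EF_Load testing=19) = 24; EF_Documentation = 24+3 = 27
Expected project duration μ = 27 hours. Critical path: Frontend dev → Integration tests → Staging deploy → Documentation.

27 hours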